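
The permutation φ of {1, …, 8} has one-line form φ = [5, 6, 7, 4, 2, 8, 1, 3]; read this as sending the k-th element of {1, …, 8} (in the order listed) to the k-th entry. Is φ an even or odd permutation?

In disjoint-cycle form the cycle lengths are 7, 1.
A cycle is odd iff its length is even; φ has 0 even-length cycles, so sgn(φ) = (−1)^0 and φ is even.

even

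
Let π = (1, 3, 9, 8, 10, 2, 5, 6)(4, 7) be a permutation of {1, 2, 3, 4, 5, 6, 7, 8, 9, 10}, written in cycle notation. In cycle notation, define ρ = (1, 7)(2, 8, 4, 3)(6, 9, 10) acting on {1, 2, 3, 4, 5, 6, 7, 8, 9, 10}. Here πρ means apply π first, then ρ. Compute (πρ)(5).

(πρ)(5) = ρ(π(5)). π(5) = 6, then ρ(6) = 9. So (πρ)(5) = 9.

9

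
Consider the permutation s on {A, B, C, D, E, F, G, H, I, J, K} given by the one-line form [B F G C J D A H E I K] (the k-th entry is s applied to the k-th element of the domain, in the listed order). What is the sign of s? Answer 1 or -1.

In disjoint-cycle form the cycle lengths are 6, 3, 1, 1.
A cycle of length ℓ contributes ℓ−1 transpositions, so s is a product of 5 + 2 = 7 transpositions — odd.

-1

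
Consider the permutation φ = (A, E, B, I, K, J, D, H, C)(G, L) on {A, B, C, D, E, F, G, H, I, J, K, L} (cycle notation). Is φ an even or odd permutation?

The cycle lengths are 9, 2, 1.
A cycle is odd iff its length is even; φ has 1 even-length cycle, so sgn(φ) = (−1)^1 and φ is odd.

odd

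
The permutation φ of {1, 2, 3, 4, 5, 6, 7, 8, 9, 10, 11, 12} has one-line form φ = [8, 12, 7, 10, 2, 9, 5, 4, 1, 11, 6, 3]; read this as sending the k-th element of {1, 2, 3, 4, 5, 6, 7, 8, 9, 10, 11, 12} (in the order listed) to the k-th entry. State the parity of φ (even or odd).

In disjoint-cycle form the cycle lengths are 7, 5.
A cycle is odd iff its length is even; φ has 0 even-length cycles, so sgn(φ) = (−1)^0 and φ is even.

even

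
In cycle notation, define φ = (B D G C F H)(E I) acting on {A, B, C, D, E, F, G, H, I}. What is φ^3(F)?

F lies in the 6-cycle (B D G C F H).
Advancing 3 steps from F: F → H → B → D.

D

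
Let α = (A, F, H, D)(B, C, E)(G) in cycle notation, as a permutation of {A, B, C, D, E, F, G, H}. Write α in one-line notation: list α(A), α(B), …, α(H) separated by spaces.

F C E A B H G D

Each element maps to the next entry in its cycle (wrapping to the front): A↦F, B↦C, C↦E, D↦A, E↦B, F↦H, G↦G, H↦D.
Listing these in domain order gives F C E A B H G D.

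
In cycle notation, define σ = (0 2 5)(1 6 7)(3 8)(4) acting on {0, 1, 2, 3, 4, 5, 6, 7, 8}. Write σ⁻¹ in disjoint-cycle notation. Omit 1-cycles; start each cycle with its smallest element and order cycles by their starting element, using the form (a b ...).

Inverting a permutation written in cycle notation just reverses the order within every cycle.
Reversing each cycle of σ and rotating so the smallest element leads gives (0 5 2)(1 7 6)(3 8).

(0 5 2)(1 7 6)(3 8)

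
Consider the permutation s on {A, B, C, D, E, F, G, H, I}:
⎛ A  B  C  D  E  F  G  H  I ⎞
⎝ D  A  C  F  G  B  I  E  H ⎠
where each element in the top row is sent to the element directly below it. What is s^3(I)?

G

Tracing I → H → … returns to I after 4 steps, so I lies in a 4-cycle (E, G, I, H).
Advancing 3 steps from I: I → H → E → G.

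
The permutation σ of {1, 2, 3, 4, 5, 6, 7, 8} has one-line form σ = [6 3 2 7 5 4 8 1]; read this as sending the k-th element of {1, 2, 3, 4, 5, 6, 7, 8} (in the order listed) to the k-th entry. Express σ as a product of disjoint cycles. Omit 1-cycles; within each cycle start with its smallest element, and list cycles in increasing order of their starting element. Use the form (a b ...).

(1 6 4 7 8)(2 3)

From 1: 1 → 6 → 4 → 7 → 8 → 1, closing the cycle (1 6 4 7 8).
Continuing from each remaining unvisited element yields (1 6 4 7 8)(2 3).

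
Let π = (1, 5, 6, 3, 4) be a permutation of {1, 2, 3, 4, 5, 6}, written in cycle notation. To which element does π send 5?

6

Within (1, 5, 6, 3, 4), 5 ↦ 6.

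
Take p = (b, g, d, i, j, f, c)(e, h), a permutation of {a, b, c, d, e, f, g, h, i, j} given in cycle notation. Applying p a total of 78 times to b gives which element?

g

b lies in the 7-cycle (b, g, d, i, j, f, c).
On a 7-cycle, p^7 is the identity, so p^78 = p^1 there (78 ≡ 1 mod 7).
Stepping 1 place around the cycle: b → g.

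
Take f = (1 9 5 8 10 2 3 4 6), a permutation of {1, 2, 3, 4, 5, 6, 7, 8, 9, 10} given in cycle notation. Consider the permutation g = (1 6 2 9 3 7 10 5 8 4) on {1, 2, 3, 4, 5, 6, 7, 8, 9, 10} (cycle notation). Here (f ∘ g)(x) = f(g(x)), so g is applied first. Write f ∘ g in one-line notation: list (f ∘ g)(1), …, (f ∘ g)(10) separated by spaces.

For each element, apply g then f: 1 → 6 → 1; 2 → 9 → 5; 3 → 7 → 7; 4 → 1 → 9; 5 → 8 → 10; 6 → 2 → 3; 7 → 10 → 2; 8 → 4 → 6; 9 → 3 → 4; 10 → 5 → 8.
So f ∘ g in one-line form is 1 5 7 9 10 3 2 6 4 8.

1 5 7 9 10 3 2 6 4 8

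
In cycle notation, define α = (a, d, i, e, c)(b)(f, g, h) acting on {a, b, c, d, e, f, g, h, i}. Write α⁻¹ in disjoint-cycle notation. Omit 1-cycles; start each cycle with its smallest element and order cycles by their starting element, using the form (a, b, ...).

(a, c, e, i, d)(f, h, g)

Inverting a permutation written in cycle notation just reverses the order within every cycle.
After reversing and putting each cycle's least element first, α⁻¹ = (a, c, e, i, d)(f, h, g).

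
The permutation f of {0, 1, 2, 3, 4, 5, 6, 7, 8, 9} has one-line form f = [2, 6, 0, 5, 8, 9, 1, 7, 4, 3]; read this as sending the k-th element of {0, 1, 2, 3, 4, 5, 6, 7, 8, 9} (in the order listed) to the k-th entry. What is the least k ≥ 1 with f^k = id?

6

Decomposing into disjoint cycles gives cycle lengths 3, 2, 2, 2, 1.
The order of f is the least common multiple of its cycle lengths: lcm(3, 2, 2, 2) = 6.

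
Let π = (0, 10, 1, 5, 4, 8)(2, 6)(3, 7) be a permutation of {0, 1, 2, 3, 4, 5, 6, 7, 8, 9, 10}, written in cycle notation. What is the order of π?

The disjoint cycles have lengths 6, 2, 2, 1.
The order is lcm(6, 2, 2) = 6.

6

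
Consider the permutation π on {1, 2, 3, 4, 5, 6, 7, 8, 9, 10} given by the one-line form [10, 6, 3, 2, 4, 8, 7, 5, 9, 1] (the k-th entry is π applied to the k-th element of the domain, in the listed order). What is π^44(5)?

Tracing 5 → 4 → … returns to 5 after 5 steps, so 5 lies in a 5-cycle (2 6 8 5 4).
On a 5-cycle, π^5 is the identity, so π^44 = π^4 there (44 ≡ 4 mod 5).
Stepping 4 places around the cycle: 5 → 4 → 2 → 6 → 8.

8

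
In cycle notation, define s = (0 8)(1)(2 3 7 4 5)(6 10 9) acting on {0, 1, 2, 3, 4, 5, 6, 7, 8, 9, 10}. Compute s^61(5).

2

5 lies in the 5-cycle (2 3 7 4 5).
On a 5-cycle, s^5 is the identity, so s^61 = s^1 there (61 ≡ 1 mod 5).
Advancing 1 step from 5: 5 → 2.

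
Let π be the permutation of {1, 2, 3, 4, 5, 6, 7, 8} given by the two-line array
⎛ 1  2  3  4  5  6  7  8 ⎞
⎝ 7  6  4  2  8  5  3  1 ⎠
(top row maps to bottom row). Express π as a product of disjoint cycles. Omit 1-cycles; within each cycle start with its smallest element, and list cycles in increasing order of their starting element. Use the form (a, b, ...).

(1, 7, 3, 4, 2, 6, 5, 8)

Iterating π from 1 gives 1 → 7 → 3 → 4 → 2 → 6 → 5 → 8 → 1; that is the 8-cycle (1, 7, 3, 4, 2, 6, 5, 8).
Repeating from the next unused element and collecting all non-trivial cycles gives (1, 7, 3, 4, 2, 6, 5, 8).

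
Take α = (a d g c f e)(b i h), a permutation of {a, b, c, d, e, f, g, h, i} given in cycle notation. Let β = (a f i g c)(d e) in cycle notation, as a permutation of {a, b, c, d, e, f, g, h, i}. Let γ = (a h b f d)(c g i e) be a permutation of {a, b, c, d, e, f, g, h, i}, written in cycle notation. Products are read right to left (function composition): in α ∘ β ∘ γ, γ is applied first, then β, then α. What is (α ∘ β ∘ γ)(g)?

c

Chase g: γ(g) = i; β(i) = g; α(g) = c. Hence (α ∘ β ∘ γ)(g) = c.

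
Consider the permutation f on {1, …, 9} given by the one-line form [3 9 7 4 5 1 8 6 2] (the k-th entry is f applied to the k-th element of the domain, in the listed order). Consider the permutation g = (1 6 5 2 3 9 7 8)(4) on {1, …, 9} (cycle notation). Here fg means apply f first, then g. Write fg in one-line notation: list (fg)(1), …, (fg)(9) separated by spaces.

(fg)(x) = g(f(x)). Computing each image: g(f(1)) = g(3) = 9, g(f(2)) = g(9) = 7, g(f(3)) = g(7) = 8, g(f(4)) = g(4) = 4, g(f(5)) = g(5) = 2, g(f(6)) = g(1) = 6, g(f(7)) = g(8) = 1, g(f(8)) = g(6) = 5, g(f(9)) = g(2) = 3.
Hence fg = [9 7 8 4 2 6 1 5 3].

9 7 8 4 2 6 1 5 3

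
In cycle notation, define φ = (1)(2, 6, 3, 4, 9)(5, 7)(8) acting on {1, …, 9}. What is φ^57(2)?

2 lies in the 5-cycle (2, 6, 3, 4, 9).
Powers repeat with period 5 on this cycle, and 57 mod 5 = 2, so φ^57(2) = φ^2(2).
Advancing 2 steps from 2: 2 → 6 → 3.

3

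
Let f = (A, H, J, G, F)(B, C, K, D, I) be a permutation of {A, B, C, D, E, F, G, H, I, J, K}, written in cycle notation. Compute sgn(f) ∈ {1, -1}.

The cycle lengths are 5, 5, 1.
A cycle is odd iff its length is even; f has 0 even-length cycles, so sgn(f) = (−1)^0 and f is even.

1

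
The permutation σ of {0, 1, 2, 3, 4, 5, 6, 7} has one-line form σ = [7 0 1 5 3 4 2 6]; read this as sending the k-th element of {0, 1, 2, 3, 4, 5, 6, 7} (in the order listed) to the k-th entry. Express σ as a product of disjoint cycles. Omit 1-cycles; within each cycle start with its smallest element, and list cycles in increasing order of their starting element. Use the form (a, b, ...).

From 0: 0 → 7 → 6 → 2 → 1 → 0, closing the cycle (0, 7, 6, 2, 1).
Repeating from the next unused element and collecting all non-trivial cycles gives (0, 7, 6, 2, 1)(3, 5, 4).

(0, 7, 6, 2, 1)(3, 5, 4)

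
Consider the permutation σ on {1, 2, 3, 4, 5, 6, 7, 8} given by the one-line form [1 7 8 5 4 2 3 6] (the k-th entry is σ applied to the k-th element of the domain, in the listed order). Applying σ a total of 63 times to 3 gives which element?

Tracing 3 → 8 → … returns to 3 after 5 steps, so 3 lies in a 5-cycle (2 7 3 8 6).
Since the cycle has length 5, σ^63 acts on it the same as σ^3 (63 mod 5 = 3).
Stepping 3 places around the cycle: 3 → 8 → 6 → 2.

2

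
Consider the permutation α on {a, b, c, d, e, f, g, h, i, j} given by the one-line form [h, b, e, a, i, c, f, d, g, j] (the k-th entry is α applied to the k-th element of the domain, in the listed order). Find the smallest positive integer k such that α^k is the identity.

The disjoint-cycle form of α has cycle lengths 5, 3, 1, 1.
The order of α is the least common multiple of its cycle lengths: lcm(5, 3) = 15.

15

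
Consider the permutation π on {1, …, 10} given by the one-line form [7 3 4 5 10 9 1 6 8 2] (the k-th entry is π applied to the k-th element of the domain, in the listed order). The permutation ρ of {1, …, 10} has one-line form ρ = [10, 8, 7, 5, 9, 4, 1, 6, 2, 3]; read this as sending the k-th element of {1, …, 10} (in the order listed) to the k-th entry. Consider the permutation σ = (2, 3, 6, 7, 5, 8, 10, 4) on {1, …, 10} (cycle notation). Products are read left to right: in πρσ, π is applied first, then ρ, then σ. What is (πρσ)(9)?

Apply the permutations in order: π(9) = 8, then ρ(8) = 6, then σ(6) = 7. So (πρσ)(9) = 7.

7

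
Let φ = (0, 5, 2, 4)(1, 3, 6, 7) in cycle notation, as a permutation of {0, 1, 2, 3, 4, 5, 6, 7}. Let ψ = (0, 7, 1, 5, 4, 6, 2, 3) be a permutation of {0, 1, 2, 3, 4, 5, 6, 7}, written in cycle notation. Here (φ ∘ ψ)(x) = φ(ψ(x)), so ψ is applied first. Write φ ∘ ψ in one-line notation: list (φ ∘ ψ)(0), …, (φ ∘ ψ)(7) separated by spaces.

Chase each element through ψ then φ: 0 → 7 → 1; 1 → 5 → 2; 2 → 3 → 6; 3 → 0 → 5; 4 → 6 → 7; 5 → 4 → 0; 6 → 2 → 4; 7 → 1 → 3.
Collecting the images, φ ∘ ψ = [1 2 6 5 7 0 4 3].

1 2 6 5 7 0 4 3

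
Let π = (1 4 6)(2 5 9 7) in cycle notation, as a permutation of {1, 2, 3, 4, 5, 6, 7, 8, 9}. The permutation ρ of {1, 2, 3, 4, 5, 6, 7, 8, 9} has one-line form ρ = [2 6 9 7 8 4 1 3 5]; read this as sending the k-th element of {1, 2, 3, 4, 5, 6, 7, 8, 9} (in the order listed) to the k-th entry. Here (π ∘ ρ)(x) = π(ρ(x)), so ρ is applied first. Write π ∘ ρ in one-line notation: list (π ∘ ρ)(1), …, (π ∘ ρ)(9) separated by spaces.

5 1 7 2 8 6 4 3 9

For each element, apply ρ then π: 1 → 2 → 5; 2 → 6 → 1; 3 → 9 → 7; 4 → 7 → 2; 5 → 8 → 8; 6 → 4 → 6; 7 → 1 → 4; 8 → 3 → 3; 9 → 5 → 9.
So π ∘ ρ in one-line form is 5 1 7 2 8 6 4 3 9.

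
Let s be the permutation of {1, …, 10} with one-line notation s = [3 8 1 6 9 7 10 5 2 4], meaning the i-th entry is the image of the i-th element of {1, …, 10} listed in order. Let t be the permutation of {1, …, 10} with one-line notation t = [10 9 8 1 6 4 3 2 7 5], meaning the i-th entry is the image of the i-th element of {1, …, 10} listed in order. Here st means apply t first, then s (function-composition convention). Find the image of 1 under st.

4

(st)(1) = s(t(1)). t(1) = 10, then s(10) = 4. So (st)(1) = 4.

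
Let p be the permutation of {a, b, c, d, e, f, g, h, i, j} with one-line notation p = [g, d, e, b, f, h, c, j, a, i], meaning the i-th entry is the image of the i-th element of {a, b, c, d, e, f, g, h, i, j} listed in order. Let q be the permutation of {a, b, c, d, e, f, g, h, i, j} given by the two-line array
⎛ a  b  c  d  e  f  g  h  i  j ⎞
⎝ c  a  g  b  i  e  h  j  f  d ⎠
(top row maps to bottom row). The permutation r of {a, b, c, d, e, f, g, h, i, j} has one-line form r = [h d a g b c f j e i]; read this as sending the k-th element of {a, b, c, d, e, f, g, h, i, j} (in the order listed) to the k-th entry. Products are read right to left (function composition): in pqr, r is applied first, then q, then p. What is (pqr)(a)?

Chase a: r(a) = h; q(h) = j; p(j) = i. Hence (pqr)(a) = i.

i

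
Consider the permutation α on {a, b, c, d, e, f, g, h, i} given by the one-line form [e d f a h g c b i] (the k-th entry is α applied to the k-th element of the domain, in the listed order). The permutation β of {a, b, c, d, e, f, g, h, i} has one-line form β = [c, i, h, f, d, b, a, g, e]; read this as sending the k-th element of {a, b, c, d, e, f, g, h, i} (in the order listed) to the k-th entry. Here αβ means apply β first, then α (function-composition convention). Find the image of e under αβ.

a

β(e) = d, then α(d) = a; composing gives (αβ)(e) = a.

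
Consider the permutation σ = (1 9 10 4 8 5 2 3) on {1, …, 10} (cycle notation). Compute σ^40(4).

4 lies in the 8-cycle (1 9 10 4 8 5 2 3).
Since the cycle has length 8, σ^40 acts on it the same as σ^0 (40 mod 8 = 0).
So σ^40(4) = 4.

4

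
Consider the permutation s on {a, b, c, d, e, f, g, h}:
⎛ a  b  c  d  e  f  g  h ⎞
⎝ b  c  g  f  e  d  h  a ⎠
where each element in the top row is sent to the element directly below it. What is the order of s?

The disjoint-cycle form of s has cycle lengths 5, 2, 1.
Since disjoint cycles commute, ord(s) = lcm(5, 2) = 10.

10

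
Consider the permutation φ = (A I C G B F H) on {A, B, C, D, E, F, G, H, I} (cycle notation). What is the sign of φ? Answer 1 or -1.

1

The cycle lengths are 7, 1, 1.
A cycle of length ℓ contributes ℓ−1 transpositions, so φ is a product of 6 transpositions — even.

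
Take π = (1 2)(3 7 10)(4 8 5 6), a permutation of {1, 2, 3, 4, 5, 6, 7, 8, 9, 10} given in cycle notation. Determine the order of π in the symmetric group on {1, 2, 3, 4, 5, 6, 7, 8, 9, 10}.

12

The cycle type of π is (4, 3, 2, 1).
Since disjoint cycles commute, ord(π) = lcm(4, 3, 2) = 12.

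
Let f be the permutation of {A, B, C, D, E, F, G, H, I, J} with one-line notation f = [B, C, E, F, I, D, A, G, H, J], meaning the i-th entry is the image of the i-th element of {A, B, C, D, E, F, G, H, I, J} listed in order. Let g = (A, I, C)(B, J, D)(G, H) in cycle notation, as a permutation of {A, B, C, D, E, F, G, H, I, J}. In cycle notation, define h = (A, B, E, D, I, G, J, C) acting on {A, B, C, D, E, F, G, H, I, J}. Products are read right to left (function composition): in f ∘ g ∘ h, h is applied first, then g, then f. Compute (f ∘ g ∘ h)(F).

D

Apply the permutations in order: h(F) = F, then g(F) = F, then f(F) = D. So (f ∘ g ∘ h)(F) = D.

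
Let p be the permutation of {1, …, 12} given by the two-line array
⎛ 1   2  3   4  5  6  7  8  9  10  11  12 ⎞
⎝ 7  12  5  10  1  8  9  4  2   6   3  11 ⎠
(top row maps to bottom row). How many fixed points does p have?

No element satisfies p(x) = x, so there are 0 fixed points.

0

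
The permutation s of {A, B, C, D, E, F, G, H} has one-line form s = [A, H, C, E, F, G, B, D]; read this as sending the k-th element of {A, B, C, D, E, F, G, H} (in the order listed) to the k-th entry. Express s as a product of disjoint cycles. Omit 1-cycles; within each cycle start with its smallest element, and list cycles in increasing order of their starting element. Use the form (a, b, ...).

(B, H, D, E, F, G)

Iterating s from B gives B → H → D → E → F → G → B; that is the 6-cycle (B, H, D, E, F, G).
Repeating from the next unused element and collecting all non-trivial cycles gives (B, H, D, E, F, G).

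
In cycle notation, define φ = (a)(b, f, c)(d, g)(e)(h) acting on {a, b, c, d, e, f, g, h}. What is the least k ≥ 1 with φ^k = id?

6

The disjoint cycles have lengths 3, 2, 1, 1, 1.
The order of φ is the least common multiple of its cycle lengths: lcm(3, 2) = 6.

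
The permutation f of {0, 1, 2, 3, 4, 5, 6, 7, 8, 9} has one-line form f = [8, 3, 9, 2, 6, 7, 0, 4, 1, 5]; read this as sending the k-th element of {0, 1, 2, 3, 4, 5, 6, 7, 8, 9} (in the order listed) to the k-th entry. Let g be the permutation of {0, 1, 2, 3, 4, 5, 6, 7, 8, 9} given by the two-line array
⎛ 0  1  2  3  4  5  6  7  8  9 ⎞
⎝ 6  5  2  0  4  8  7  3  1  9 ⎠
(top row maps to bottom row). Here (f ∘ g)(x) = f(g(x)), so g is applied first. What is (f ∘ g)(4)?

6

(f ∘ g)(4) = f(g(4)). g(4) = 4, then f(4) = 6. So (f ∘ g)(4) = 6.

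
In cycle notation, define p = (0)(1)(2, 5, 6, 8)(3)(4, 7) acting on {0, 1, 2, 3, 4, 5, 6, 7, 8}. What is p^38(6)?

6 lies in the 4-cycle (2, 5, 6, 8).
Powers repeat with period 4 on this cycle, and 38 mod 4 = 2, so p^38(6) = p^2(6).
Advancing 2 steps from 6: 6 → 8 → 2.

2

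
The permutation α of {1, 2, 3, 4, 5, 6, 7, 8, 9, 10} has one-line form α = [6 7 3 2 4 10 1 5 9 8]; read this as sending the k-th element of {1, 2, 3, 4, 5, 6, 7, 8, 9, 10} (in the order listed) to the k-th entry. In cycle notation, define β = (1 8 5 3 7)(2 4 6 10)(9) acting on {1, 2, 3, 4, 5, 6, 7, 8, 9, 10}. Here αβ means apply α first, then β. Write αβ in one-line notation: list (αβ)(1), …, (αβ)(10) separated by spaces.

10 1 7 4 6 2 8 3 9 5

For each element, apply α then β: 1 → 6 → 10; 2 → 7 → 1; 3 → 3 → 7; 4 → 2 → 4; 5 → 4 → 6; 6 → 10 → 2; 7 → 1 → 8; 8 → 5 → 3; 9 → 9 → 9; 10 → 8 → 5.
Collecting the images, αβ = [10 1 7 4 6 2 8 3 9 5].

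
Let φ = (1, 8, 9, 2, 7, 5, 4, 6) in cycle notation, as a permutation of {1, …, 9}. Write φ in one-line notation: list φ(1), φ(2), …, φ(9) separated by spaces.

8 7 3 6 4 1 5 9 2

Image by image: 1↦8, 2↦7, 3↦3, 4↦6, 5↦4, 6↦1, 7↦5, 8↦9, 9↦2.
Listing these in domain order gives 8 7 3 6 4 1 5 9 2.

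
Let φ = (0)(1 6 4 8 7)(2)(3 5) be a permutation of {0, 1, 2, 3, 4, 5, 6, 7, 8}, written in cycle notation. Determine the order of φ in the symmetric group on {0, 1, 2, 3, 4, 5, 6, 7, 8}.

The cycle type of φ is (5, 2, 1, 1).
Since disjoint cycles commute, ord(φ) = lcm(5, 2) = 10.

10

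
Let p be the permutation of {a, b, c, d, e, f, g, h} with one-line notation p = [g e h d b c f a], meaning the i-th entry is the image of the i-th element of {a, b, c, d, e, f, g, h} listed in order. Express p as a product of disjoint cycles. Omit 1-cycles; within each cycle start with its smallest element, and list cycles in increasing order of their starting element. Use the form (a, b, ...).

(a, g, f, c, h)(b, e)

Start at a and follow images: a → g → f → c → h → a, giving the cycle (a, g, f, c, h).
Continuing from each remaining unvisited element yields (a, g, f, c, h)(b, e).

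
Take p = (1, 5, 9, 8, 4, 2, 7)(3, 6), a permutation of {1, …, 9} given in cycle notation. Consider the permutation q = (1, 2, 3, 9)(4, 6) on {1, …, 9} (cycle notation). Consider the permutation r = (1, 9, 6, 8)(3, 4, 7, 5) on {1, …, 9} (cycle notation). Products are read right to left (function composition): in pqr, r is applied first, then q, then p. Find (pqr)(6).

4

Apply the permutations in order: r(6) = 8, then q(8) = 8, then p(8) = 4. So (pqr)(6) = 4.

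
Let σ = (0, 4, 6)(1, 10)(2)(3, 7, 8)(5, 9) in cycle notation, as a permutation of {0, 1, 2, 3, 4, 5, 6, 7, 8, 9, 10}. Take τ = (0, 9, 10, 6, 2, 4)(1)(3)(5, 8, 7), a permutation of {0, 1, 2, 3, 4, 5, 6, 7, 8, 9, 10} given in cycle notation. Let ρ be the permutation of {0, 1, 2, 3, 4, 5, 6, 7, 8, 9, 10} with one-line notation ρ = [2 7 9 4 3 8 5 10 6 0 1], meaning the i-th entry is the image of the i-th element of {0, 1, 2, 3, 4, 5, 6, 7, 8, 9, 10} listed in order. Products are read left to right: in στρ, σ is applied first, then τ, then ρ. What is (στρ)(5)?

1

(στρ)(5) = ρ(τ(σ(5))). σ(5) = 9, then τ(9) = 10, then ρ(10) = 1, so the result is 1.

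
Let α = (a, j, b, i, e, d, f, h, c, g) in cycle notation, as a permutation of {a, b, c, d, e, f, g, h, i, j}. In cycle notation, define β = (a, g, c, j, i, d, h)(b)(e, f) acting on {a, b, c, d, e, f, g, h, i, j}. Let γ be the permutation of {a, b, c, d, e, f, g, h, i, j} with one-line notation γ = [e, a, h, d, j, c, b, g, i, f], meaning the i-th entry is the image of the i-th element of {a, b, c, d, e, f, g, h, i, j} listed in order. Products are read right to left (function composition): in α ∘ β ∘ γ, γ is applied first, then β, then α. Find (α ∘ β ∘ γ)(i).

(α ∘ β ∘ γ)(i) = α(β(γ(i))). γ(i) = i, then β(i) = d, then α(d) = f, so the result is f.

f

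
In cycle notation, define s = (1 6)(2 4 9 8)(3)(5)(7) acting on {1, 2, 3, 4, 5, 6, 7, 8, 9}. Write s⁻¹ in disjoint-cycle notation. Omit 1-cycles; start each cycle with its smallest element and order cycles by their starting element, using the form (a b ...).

(1 6)(2 8 9 4)

If s sends a → b within a cycle, s⁻¹ sends b → a; equivalently, reverse each cycle.
After reversing and putting each cycle's least element first, s⁻¹ = (1 6)(2 8 9 4).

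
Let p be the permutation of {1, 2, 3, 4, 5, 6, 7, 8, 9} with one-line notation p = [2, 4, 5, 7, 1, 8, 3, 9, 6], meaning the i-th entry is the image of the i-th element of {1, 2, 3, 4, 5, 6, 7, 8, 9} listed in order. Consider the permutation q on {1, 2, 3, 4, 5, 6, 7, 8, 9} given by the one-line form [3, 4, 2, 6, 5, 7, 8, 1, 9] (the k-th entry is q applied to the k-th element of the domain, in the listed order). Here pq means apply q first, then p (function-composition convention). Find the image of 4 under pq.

q(4) = 6, then p(6) = 8; composing gives (pq)(4) = 8.

8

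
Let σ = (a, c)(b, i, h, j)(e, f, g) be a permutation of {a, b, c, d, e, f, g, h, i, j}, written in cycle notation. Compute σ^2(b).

h

b lies in the 4-cycle (b, i, h, j).
Stepping 2 places around the cycle: b → i → h.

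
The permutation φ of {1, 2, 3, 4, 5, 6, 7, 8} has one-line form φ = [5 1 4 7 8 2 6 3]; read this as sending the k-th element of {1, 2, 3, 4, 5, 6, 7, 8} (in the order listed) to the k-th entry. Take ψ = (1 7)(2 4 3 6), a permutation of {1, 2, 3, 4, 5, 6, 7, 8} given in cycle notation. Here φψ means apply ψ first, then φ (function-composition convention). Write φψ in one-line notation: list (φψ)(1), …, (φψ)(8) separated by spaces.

6 7 2 4 8 1 5 3

For each element, apply ψ then φ: 1 → 7 → 6; 2 → 4 → 7; 3 → 6 → 2; 4 → 3 → 4; 5 → 5 → 8; 6 → 2 → 1; 7 → 1 → 5; 8 → 8 → 3.
Collecting the images, φψ = [6 7 2 4 8 1 5 3].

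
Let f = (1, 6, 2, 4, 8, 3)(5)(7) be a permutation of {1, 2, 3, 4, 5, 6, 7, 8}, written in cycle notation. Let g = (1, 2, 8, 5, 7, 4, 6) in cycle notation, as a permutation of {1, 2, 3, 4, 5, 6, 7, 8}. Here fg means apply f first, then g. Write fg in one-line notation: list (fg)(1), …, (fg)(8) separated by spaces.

(fg)(x) = g(f(x)). Computing each image: g(f(1)) = g(6) = 1, g(f(2)) = g(4) = 6, g(f(3)) = g(1) = 2, g(f(4)) = g(8) = 5, g(f(5)) = g(5) = 7, g(f(6)) = g(2) = 8, g(f(7)) = g(7) = 4, g(f(8)) = g(3) = 3.
Hence fg = [1 6 2 5 7 8 4 3].

1 6 2 5 7 8 4 3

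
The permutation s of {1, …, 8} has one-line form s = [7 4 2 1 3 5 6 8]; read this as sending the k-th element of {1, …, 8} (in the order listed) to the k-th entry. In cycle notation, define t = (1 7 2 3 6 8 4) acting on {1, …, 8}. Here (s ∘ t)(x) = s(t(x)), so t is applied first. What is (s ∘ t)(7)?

4

t(7) = 2, then s(2) = 4; composing gives (s ∘ t)(7) = 4.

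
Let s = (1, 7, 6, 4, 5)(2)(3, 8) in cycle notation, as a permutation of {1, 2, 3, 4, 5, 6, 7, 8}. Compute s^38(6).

1

6 lies in the 5-cycle (1, 7, 6, 4, 5).
On a 5-cycle, s^5 is the identity, so s^38 = s^3 there (38 ≡ 3 mod 5).
Stepping 3 places around the cycle: 6 → 4 → 5 → 1.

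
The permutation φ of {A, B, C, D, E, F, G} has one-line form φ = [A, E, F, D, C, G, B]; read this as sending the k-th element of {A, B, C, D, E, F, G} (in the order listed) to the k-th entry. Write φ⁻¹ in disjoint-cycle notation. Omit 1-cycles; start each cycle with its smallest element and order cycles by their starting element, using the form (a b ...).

(B G F C E)

First write φ in disjoint cycles: (B E C F G).
Reversing each cycle (and rotating so the smallest element leads) gives φ⁻¹ = (B G F C E).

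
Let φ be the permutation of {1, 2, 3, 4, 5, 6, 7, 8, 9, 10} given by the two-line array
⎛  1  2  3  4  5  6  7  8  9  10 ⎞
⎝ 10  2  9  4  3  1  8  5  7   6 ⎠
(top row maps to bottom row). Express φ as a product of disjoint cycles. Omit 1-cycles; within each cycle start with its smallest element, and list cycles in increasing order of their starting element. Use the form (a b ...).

(1 10 6)(3 9 7 8 5)

Start at 1 and follow images: 1 → 10 → 6 → 1, giving the cycle (1 10 6).
Repeating from the next unused element and collecting all non-trivial cycles gives (1 10 6)(3 9 7 8 5).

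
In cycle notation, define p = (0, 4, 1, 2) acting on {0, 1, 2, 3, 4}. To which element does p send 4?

1

4 appears in (0, 4, 1, 2); the next entry (wrapping around) is 1.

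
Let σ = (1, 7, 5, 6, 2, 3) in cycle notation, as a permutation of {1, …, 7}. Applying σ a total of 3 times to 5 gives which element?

5 lies in the 6-cycle (1, 7, 5, 6, 2, 3).
Advancing 3 steps from 5: 5 → 6 → 2 → 3.

3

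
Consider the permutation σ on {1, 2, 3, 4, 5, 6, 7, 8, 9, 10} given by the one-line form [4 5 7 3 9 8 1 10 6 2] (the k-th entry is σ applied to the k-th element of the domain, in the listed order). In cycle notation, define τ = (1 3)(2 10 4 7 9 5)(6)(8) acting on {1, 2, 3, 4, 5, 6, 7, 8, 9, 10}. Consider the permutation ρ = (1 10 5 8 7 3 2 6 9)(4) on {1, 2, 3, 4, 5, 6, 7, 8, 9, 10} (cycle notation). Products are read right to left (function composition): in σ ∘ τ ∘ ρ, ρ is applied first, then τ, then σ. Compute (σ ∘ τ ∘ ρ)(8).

6

Apply the permutations in order: ρ(8) = 7, then τ(7) = 9, then σ(9) = 6. So (σ ∘ τ ∘ ρ)(8) = 6.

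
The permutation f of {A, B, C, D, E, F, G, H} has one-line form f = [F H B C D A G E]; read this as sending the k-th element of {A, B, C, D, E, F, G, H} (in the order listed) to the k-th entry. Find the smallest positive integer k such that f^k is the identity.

10

The disjoint-cycle form of f has cycle lengths 5, 2, 1.
Since disjoint cycles commute, ord(f) = lcm(5, 2) = 10.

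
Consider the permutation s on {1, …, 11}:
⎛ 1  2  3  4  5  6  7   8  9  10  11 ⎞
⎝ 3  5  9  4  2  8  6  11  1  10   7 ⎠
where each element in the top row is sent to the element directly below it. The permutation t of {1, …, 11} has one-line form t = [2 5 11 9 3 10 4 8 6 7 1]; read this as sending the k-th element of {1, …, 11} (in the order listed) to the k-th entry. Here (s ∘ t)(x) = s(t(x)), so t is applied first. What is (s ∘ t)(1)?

t(1) = 2, then s(2) = 5; composing gives (s ∘ t)(1) = 5.

5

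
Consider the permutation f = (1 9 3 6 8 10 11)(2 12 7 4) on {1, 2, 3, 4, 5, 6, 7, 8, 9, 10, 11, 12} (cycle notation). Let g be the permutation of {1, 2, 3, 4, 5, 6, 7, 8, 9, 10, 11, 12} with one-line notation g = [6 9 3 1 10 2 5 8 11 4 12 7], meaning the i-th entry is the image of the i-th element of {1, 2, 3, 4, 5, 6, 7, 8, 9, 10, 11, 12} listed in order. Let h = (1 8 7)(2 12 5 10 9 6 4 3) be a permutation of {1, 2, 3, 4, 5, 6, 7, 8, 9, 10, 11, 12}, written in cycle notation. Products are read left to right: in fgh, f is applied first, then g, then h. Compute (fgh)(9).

Chase 9: f(9) = 3; g(3) = 3; h(3) = 2. Hence (fgh)(9) = 2.

2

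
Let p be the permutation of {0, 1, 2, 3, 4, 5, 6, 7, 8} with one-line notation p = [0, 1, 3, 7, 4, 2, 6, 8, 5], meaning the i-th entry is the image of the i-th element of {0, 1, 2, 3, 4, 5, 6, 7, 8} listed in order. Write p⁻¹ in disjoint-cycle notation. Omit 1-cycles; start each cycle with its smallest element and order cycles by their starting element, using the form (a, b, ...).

(2, 5, 8, 7, 3)

The cycle decomposition of p is (2, 3, 7, 8, 5).
Reversing each cycle (and rotating so the smallest element leads) gives p⁻¹ = (2, 5, 8, 7, 3).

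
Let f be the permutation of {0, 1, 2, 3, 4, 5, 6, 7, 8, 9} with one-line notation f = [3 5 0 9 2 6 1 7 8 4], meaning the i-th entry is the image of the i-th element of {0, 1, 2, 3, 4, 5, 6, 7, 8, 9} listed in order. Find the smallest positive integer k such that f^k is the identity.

Decomposing into disjoint cycles gives cycle lengths 5, 3, 1, 1.
The order is lcm(5, 3) = 15.

15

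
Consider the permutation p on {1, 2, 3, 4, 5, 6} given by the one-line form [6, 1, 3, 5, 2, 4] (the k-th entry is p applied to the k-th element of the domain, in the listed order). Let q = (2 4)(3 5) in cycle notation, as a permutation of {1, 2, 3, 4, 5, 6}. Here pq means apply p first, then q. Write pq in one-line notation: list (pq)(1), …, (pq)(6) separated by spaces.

(pq)(x) = q(p(x)). Computing each image: q(p(1)) = q(6) = 6, q(p(2)) = q(1) = 1, q(p(3)) = q(3) = 5, q(p(4)) = q(5) = 3, q(p(5)) = q(2) = 4, q(p(6)) = q(4) = 2.
Hence pq = [6 1 5 3 4 2].

6 1 5 3 4 2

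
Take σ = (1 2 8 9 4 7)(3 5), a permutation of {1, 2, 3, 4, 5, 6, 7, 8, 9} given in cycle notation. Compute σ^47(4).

4 lies in the 6-cycle (1 2 8 9 4 7).
Powers repeat with period 6 on this cycle, and 47 mod 6 = 5, so σ^47(4) = σ^5(4).
Stepping 5 places around the cycle: 4 → 7 → 1 → 2 → 8 → 9.

9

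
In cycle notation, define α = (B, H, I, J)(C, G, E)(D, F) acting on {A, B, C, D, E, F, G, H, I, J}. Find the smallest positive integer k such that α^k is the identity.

12

The cycle type of α is (4, 3, 2, 1).
The order is lcm(4, 3, 2) = 12.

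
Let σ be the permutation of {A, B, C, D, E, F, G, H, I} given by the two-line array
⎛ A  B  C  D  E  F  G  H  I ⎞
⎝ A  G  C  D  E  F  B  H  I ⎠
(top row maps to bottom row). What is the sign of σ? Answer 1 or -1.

In disjoint-cycle form the cycle lengths are 2, 1, 1, 1, 1, 1, 1, 1.
A cycle is odd iff its length is even; σ has 1 even-length cycle, so sgn(σ) = (−1)^1 and σ is odd.

-1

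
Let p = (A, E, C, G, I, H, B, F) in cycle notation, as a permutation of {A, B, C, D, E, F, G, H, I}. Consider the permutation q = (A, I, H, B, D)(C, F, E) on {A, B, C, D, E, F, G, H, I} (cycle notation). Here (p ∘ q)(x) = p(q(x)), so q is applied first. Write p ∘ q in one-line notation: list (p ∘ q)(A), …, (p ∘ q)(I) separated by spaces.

(p ∘ q)(x) = p(q(x)). Computing each image: p(q(A)) = p(I) = H, p(q(B)) = p(D) = D, p(q(C)) = p(F) = A, p(q(D)) = p(A) = E, p(q(E)) = p(C) = G, p(q(F)) = p(E) = C, p(q(G)) = p(G) = I, p(q(H)) = p(B) = F, p(q(I)) = p(H) = B.
Hence p ∘ q = [H D A E G C I F B].

H D A E G C I F B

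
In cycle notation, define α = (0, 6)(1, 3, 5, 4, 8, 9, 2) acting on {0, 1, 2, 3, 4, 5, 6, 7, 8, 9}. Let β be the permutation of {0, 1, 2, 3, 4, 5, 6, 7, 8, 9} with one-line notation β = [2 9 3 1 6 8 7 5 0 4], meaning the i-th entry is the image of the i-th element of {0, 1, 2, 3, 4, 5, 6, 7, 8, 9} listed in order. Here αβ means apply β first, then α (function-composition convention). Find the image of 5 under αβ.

(αβ)(5) = α(β(5)). β(5) = 8, then α(8) = 9. So (αβ)(5) = 9.

9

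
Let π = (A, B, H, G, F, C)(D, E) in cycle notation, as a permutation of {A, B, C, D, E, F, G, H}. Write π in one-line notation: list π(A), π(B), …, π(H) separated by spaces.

B H A E D C F G

Image by image: A↦B, B↦H, C↦A, D↦E, E↦D, F↦C, G↦F, H↦G.
Listing these in domain order gives B H A E D C F G.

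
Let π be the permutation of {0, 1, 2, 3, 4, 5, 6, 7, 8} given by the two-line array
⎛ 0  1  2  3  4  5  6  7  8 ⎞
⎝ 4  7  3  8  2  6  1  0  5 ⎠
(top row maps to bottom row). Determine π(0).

4

The entry below 0 in the array is 4, so π(0) = 4.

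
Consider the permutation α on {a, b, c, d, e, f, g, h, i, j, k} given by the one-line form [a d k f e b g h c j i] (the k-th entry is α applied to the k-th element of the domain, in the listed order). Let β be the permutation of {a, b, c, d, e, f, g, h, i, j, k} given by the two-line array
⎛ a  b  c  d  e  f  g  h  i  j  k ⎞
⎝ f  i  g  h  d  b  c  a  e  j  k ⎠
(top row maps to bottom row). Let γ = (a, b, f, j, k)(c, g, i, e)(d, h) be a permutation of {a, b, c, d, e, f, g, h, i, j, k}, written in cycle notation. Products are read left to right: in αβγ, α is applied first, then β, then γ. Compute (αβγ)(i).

(αβγ)(i) = γ(β(α(i))). α(i) = c, then β(c) = g, then γ(g) = i, so the result is i.

i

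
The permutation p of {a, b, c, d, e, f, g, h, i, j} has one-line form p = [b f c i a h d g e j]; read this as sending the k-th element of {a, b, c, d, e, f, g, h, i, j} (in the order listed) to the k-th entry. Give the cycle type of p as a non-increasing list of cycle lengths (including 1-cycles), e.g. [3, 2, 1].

[8, 1, 1]

The disjoint cycles are (a, b, f, h, g, d, i, e)(c)(j), with lengths 8, 1, 1 in non-increasing order.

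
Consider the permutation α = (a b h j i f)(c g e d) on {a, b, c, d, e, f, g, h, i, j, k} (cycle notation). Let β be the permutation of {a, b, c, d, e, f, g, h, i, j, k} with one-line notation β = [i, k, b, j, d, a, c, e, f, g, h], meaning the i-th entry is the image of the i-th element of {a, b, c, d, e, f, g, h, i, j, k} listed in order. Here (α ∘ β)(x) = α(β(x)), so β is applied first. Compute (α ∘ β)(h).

β(h) = e, then α(e) = d; composing gives (α ∘ β)(h) = d.

d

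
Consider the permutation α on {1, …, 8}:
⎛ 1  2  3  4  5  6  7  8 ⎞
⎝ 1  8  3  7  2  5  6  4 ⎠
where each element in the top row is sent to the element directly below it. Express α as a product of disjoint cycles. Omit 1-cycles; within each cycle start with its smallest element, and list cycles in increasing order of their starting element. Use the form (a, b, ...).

(2, 8, 4, 7, 6, 5)

Start at 2 and follow images: 2 → 8 → 4 → 7 → 6 → 5 → 2, giving the cycle (2, 8, 4, 7, 6, 5).
Continuing from each remaining unvisited element yields (2, 8, 4, 7, 6, 5).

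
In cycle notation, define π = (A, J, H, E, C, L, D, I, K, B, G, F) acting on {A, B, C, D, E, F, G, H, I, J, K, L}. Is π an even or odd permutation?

odd

The cycle lengths are 12.
A cycle of length ℓ contributes ℓ−1 transpositions, so π is a product of 11 transpositions — odd.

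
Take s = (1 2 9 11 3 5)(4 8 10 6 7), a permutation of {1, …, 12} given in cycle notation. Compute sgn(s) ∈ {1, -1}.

-1

The cycle lengths are 6, 5, 1.
A cycle of length ℓ contributes ℓ−1 transpositions, so s is a product of 5 + 4 = 9 transpositions — odd.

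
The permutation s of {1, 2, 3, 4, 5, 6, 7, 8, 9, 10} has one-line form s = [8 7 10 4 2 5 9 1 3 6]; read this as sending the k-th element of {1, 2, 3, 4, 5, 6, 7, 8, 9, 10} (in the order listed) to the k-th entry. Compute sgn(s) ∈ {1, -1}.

In disjoint-cycle form the cycle lengths are 7, 2, 1.
A cycle of length ℓ contributes ℓ−1 transpositions, so s is a product of 6 + 1 = 7 transpositions — odd.

-1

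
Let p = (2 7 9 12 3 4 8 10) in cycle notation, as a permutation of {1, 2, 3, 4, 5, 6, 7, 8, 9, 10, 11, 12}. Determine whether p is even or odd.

odd

The cycle lengths are 8, 1, 1, 1, 1.
A cycle is odd iff its length is even; p has 1 even-length cycle, so sgn(p) = (−1)^1 and p is odd.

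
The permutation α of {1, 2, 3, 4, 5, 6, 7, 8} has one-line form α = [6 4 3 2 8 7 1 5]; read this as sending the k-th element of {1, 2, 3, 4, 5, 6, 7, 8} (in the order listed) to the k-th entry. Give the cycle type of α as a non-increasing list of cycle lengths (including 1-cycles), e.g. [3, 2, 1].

The disjoint cycles are (1 6 7)(2 4)(3)(5 8), with lengths 3, 2, 2, 1 in non-increasing order.

[3, 2, 2, 1]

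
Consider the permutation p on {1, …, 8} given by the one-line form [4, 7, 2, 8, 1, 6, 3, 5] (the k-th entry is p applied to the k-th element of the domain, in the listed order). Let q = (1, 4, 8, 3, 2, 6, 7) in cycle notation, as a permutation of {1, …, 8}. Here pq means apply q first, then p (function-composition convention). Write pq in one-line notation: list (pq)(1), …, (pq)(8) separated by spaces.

(pq)(x) = p(q(x)). Computing each image: p(q(1)) = p(4) = 8, p(q(2)) = p(6) = 6, p(q(3)) = p(2) = 7, p(q(4)) = p(8) = 5, p(q(5)) = p(5) = 1, p(q(6)) = p(7) = 3, p(q(7)) = p(1) = 4, p(q(8)) = p(3) = 2.
Hence pq = [8 6 7 5 1 3 4 2].

8 6 7 5 1 3 4 2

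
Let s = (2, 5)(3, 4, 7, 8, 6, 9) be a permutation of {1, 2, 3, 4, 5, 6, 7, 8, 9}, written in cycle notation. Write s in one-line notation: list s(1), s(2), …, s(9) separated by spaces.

1 5 4 7 2 9 8 6 3

Each element maps to the next entry in its cycle (wrapping to the front): 1↦1, 2↦5, 3↦4, 4↦7, 5↦2, 6↦9, 7↦8, 8↦6, 9↦3.
So the one-line form is 1 5 4 7 2 9 8 6 3.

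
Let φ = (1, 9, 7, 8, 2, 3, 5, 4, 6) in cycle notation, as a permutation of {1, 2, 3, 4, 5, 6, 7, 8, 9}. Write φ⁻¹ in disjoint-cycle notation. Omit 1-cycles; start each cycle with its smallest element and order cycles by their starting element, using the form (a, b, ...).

Inverting a permutation written in cycle notation just reverses the order within every cycle.
After reversing and putting each cycle's least element first, φ⁻¹ = (1, 6, 4, 5, 3, 2, 8, 7, 9).

(1, 6, 4, 5, 3, 2, 8, 7, 9)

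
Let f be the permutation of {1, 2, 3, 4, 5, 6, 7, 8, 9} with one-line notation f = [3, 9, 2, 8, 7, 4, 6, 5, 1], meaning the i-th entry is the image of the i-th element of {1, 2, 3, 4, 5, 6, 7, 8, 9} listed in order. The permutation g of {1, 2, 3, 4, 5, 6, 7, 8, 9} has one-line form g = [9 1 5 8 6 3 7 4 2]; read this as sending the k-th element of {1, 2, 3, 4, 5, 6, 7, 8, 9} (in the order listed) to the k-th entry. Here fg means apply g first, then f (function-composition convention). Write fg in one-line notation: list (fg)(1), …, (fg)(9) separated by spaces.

Chase each element through g then f: 1 → 9 → 1; 2 → 1 → 3; 3 → 5 → 7; 4 → 8 → 5; 5 → 6 → 4; 6 → 3 → 2; 7 → 7 → 6; 8 → 4 → 8; 9 → 2 → 9.
So fg in one-line form is 1 3 7 5 4 2 6 8 9.

1 3 7 5 4 2 6 8 9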